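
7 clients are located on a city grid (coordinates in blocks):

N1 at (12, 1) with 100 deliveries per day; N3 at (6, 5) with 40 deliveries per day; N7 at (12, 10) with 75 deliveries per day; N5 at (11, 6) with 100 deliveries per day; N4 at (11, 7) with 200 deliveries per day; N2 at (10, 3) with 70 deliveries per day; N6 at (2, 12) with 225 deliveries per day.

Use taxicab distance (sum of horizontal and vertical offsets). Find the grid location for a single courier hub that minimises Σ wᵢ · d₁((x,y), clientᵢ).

Manhattan distance separates: Σwᵢ(|x−xᵢ|+|y−yᵢ|) = Σwᵢ|x−xᵢ| + Σwᵢ|y−yᵢ|, so x and y are optimised independently as 1-D weighted medians.
Total weight W = 810; half = 405.
x-coordinate, sorted with cumulative weight:
  x=2 (N6, w=225) cum 225
  x=6 (N3, w=40) cum 265
  x=10 (N2, w=70) cum 335
  x=11 (N5, w=100) cum 435  ← median
  x=11 (N4, w=200) cum 635
  x=12 (N1, w=100) cum 735
  x=12 (N7, w=75) cum 810
⇒ x* = 11
y-coordinate, sorted with cumulative weight:
  y=1 (N1, w=100) cum 100
  y=3 (N2, w=70) cum 170
  y=5 (N3, w=40) cum 210
  y=6 (N5, w=100) cum 310
  y=7 (N4, w=200) cum 510  ← median
  y=10 (N7, w=75) cum 585
  y=12 (N6, w=225) cum 810
⇒ y* = 7

(11, 7)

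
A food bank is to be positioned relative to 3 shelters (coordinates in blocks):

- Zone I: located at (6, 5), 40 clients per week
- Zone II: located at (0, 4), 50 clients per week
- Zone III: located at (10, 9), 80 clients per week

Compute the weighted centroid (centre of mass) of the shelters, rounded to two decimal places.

(6.12, 6.59)

The minimiser of Σwᵢ‖p−pᵢ‖² is the weighted centroid p* = (Σwᵢpᵢ)/(Σwᵢ).
Σwᵢ = 170.
Σwᵢxᵢ = 40·6 + 50·0 + 80·10 = 1040.
Σwᵢyᵢ = 40·5 + 50·4 + 80·9 = 1120.
x* = 1040/170 = 6.12, y* = 1120/170 = 6.59.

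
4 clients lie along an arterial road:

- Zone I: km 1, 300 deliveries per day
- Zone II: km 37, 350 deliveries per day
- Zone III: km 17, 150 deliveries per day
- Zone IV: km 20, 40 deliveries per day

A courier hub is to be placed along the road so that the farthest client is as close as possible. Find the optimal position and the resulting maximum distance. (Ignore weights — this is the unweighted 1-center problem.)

location 19, max distance 18

The 1-center on a line is the midpoint of the two extreme points: leftmost at 1, rightmost at 37.
Optimal location = (1 + 37)/2 = 19; maximum distance = (37 − 1)/2 = 18.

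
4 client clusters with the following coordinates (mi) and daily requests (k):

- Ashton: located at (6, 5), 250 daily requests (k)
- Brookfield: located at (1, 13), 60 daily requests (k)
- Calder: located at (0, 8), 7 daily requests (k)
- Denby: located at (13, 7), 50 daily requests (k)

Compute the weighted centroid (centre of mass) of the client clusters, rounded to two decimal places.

(6.02, 6.64)

The minimiser of Σwᵢ‖p−pᵢ‖² is the weighted centroid p* = (Σwᵢpᵢ)/(Σwᵢ).
Σwᵢ = 367.
Σwᵢxᵢ = 250·6 + 60·1 + 7·0 + 50·13 = 2210.
Σwᵢyᵢ = 250·5 + 60·13 + 7·8 + 50·7 = 2436.
x* = 2210/367 = 6.02, y* = 2436/367 = 6.64.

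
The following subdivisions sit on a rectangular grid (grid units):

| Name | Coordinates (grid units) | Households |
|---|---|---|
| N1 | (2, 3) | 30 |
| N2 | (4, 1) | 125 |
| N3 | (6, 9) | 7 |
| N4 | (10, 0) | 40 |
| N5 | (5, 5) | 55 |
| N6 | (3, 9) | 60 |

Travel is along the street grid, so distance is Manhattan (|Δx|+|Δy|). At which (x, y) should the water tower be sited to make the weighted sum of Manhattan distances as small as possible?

(4, 1)

Manhattan distance separates: Σwᵢ(|x−xᵢ|+|y−yᵢ|) = Σwᵢ|x−xᵢ| + Σwᵢ|y−yᵢ|, so x and y are optimised independently as 1-D weighted medians.
Total weight W = 317; half = 158.5.
x-coordinate, sorted with cumulative weight:
  x=2 (N1, w=30) cum 30
  x=3 (N6, w=60) cum 90
  x=4 (N2, w=125) cum 215  ← median
  x=5 (N5, w=55) cum 270
  x=6 (N3, w=7) cum 277
  x=10 (N4, w=40) cum 317
⇒ x* = 4
y-coordinate, sorted with cumulative weight:
  y=0 (N4, w=40) cum 40
  y=1 (N2, w=125) cum 165  ← median
  y=3 (N1, w=30) cum 195
  y=5 (N5, w=55) cum 250
  y=9 (N3, w=7) cum 257
  y=9 (N6, w=60) cum 317
⇒ y* = 1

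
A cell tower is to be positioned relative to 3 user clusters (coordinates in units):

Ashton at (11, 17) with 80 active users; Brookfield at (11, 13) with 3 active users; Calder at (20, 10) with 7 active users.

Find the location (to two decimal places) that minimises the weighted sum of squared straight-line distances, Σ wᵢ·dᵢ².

(11.70, 16.32)

The minimiser of Σwᵢ‖p−pᵢ‖² is the weighted centroid p* = (Σwᵢpᵢ)/(Σwᵢ).
Σwᵢ = 90.
Σwᵢxᵢ = 80·11 + 3·11 + 7·20 = 1053.
Σwᵢyᵢ = 80·17 + 3·13 + 7·10 = 1469.
x* = 1053/90 = 11.70, y* = 1469/90 = 16.32.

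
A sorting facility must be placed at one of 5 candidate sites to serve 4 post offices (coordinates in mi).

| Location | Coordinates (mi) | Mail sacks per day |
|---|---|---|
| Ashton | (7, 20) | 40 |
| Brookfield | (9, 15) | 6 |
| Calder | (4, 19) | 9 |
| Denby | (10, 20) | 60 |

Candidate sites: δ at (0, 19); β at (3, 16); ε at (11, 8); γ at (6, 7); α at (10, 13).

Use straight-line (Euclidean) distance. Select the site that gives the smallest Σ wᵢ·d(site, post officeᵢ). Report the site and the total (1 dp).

Total weighted distance at each candidate:
  δ (0, 19): total = 980.9
  β (3, 16): total = 775.0
  ε (11, 8): total = 1389.5
  γ (6, 7): total = 1498.4
  α (10, 13): total = 814.4
Minimum is at β with total 775.0 mi.

β, total 775.0 mi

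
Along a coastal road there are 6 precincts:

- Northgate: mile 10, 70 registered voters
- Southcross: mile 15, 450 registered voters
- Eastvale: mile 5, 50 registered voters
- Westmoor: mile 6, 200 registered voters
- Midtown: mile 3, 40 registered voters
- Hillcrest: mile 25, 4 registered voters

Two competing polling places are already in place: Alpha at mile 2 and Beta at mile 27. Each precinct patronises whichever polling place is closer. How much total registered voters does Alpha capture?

The indifferent point is the midpoint (2+27)/2 = 14.5; precincts left of it (closer to Alpha at 2) go to Alpha, those right go to Beta.
  Midtown at 3 (w=40) → Alpha
  Eastvale at 5 (w=50) → Alpha
  Westmoor at 6 (w=200) → Alpha
  Northgate at 10 (w=70) → Alpha
  Southcross at 15 (w=450) → Beta
  Hillcrest at 25 (w=4) → Beta
Alpha captures 360; Beta captures 454.

360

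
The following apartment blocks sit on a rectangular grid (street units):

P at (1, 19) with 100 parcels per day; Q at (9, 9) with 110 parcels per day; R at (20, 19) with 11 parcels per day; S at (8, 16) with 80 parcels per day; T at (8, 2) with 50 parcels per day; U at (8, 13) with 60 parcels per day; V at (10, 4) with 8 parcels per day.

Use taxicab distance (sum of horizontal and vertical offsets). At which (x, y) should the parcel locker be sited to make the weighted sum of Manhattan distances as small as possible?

(8, 13)

Manhattan distance separates: Σwᵢ(|x−xᵢ|+|y−yᵢ|) = Σwᵢ|x−xᵢ| + Σwᵢ|y−yᵢ|, so x and y are optimised independently as 1-D weighted medians.
Total weight W = 419; half = 209.5.
x-coordinate, sorted with cumulative weight:
  x=1 (P, w=100) cum 100
  x=8 (S, w=80) cum 180
  x=8 (T, w=50) cum 230  ← median
  x=8 (U, w=60) cum 290
  x=9 (Q, w=110) cum 400
  x=10 (V, w=8) cum 408
  x=20 (R, w=11) cum 419
⇒ x* = 8
y-coordinate, sorted with cumulative weight:
  y=2 (T, w=50) cum 50
  y=4 (V, w=8) cum 58
  y=9 (Q, w=110) cum 168
  y=13 (U, w=60) cum 228  ← median
  y=16 (S, w=80) cum 308
  y=19 (P, w=100) cum 408
  y=19 (R, w=11) cum 419
⇒ y* = 13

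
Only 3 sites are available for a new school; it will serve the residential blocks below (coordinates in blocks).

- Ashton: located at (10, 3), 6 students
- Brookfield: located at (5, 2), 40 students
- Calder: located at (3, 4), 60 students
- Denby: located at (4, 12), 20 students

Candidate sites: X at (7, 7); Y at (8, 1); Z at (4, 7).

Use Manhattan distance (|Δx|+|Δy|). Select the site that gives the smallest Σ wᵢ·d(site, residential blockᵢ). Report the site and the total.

Total weighted distance at each candidate:
  X (7, 7): total = 902
  Y (8, 1): total = 964
  Z (4, 7): total = 640
Minimum is at Z with total 640 blocks.

Z, total 640 blocks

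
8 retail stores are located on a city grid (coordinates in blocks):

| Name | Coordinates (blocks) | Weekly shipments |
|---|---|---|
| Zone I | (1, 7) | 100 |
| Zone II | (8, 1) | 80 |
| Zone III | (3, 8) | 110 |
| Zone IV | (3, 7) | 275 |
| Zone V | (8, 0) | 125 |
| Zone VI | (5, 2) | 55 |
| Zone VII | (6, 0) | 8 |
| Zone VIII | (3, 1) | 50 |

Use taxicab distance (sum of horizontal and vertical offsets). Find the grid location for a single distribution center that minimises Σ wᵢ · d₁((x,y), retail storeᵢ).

(3, 7)

Manhattan distance separates: Σwᵢ(|x−xᵢ|+|y−yᵢ|) = Σwᵢ|x−xᵢ| + Σwᵢ|y−yᵢ|, so x and y are optimised independently as 1-D weighted medians.
Total weight W = 803; half = 401.5.
x-coordinate, sorted with cumulative weight:
  x=1 (Zone I, w=100) cum 100
  x=3 (Zone III, w=110) cum 210
  x=3 (Zone IV, w=275) cum 485  ← median
  x=3 (Zone VIII, w=50) cum 535
  x=5 (Zone VI, w=55) cum 590
  x=6 (Zone VII, w=8) cum 598
  x=8 (Zone II, w=80) cum 678
  x=8 (Zone V, w=125) cum 803
⇒ x* = 3
y-coordinate, sorted with cumulative weight:
  y=0 (Zone V, w=125) cum 125
  y=0 (Zone VII, w=8) cum 133
  y=1 (Zone II, w=80) cum 213
  y=1 (Zone VIII, w=50) cum 263
  y=2 (Zone VI, w=55) cum 318
  y=7 (Zone I, w=100) cum 418  ← median
  y=7 (Zone IV, w=275) cum 693
  y=8 (Zone III, w=110) cum 803
⇒ y* = 7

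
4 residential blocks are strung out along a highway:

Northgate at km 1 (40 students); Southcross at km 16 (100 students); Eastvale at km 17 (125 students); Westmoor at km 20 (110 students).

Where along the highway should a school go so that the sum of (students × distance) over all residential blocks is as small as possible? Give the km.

For a sum of weighted absolute distances on a line, the optimum is the weighted median (not the mean). Total weight W = 375; half-weight = 187.5.
Sort by position and accumulate weight:
  km 1 (Northgate, w=40) → cum 40
  km 16 (Southcross, w=100) → cum 140
  km 17 (Eastvale, w=125) → cum 265  ≥ 187.5 → median here
  km 20 (Westmoor, w=110) → cum 375
Optimal location: km 17.

x = 17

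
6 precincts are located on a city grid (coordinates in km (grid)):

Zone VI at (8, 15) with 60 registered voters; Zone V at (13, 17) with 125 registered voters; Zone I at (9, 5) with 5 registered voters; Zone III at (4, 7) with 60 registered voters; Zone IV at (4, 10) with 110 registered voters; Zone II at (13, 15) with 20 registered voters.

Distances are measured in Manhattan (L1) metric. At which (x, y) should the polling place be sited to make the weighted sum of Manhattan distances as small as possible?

(8, 15)

Manhattan distance separates: Σwᵢ(|x−xᵢ|+|y−yᵢ|) = Σwᵢ|x−xᵢ| + Σwᵢ|y−yᵢ|, so x and y are optimised independently as 1-D weighted medians.
Total weight W = 380; half = 190.
x-coordinate, sorted with cumulative weight:
  x=4 (Zone III, w=60) cum 60
  x=4 (Zone IV, w=110) cum 170
  x=8 (Zone VI, w=60) cum 230  ← median
  x=9 (Zone I, w=5) cum 235
  x=13 (Zone V, w=125) cum 360
  x=13 (Zone II, w=20) cum 380
⇒ x* = 8
y-coordinate, sorted with cumulative weight:
  y=5 (Zone I, w=5) cum 5
  y=7 (Zone III, w=60) cum 65
  y=10 (Zone IV, w=110) cum 175
  y=15 (Zone VI, w=60) cum 235  ← median
  y=15 (Zone II, w=20) cum 255
  y=17 (Zone V, w=125) cum 380
⇒ y* = 15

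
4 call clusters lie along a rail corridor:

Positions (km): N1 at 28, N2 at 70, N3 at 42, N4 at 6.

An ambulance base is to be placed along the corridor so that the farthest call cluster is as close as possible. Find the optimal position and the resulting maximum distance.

location 38, max distance 32

The 1-center on a line is the midpoint of the two extreme points: leftmost at 6, rightmost at 70.
Optimal location = (6 + 70)/2 = 38; maximum distance = (70 − 6)/2 = 32.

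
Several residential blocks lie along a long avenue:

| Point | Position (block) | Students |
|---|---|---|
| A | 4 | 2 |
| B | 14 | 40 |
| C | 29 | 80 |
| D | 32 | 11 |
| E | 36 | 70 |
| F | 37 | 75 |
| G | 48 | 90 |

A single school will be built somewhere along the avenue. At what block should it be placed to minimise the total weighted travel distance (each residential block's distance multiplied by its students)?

x = 36

For a sum of weighted absolute distances on a line, the optimum is the weighted median (not the mean). Total weight W = 368; half-weight = 184.
Sort by position and accumulate weight:
  block 4 (A, w=2) → cum 2
  block 14 (B, w=40) → cum 42
  block 29 (C, w=80) → cum 122
  block 32 (D, w=11) → cum 133
  block 36 (E, w=70) → cum 203  ≥ 184 → median here
  block 37 (F, w=75) → cum 278
  block 48 (G, w=90) → cum 368
Optimal location: block 36.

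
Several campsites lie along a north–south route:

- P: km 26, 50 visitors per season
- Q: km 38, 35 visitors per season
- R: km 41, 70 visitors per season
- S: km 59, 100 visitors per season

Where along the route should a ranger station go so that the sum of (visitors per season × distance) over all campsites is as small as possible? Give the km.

x = 41

For a sum of weighted absolute distances on a line, the optimum is the weighted median (not the mean). Total weight W = 255; half-weight = 127.5.
Sort by position and accumulate weight:
  km 26 (P, w=50) → cum 50
  km 38 (Q, w=35) → cum 85
  km 41 (R, w=70) → cum 155  ≥ 127.5 → median here
  km 59 (S, w=100) → cum 255
Optimal location: km 41.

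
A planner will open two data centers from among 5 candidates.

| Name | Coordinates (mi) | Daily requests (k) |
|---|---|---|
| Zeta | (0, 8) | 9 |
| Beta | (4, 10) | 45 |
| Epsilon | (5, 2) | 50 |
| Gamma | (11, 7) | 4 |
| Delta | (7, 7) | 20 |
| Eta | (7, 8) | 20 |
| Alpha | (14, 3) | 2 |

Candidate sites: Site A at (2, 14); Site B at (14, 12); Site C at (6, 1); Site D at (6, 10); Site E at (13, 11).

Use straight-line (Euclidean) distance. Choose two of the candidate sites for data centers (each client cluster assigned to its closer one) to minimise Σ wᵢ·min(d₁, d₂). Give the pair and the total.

Evaluate every pair (each demand assigned to the nearer of the two):
  {Site C, Site D}: total = 365.4
  {Site A, Site C}: total = 639.7
  {Site D, Site E}: total = 692.0
  {Site B, Site D}: total = 699.3
  {Site A, Site D}: total = 702.6
  {Site C, Site E}: total = 851.0
  {Site B, Site C}: total = 871.5
  {Site A, Site E}: total = 1172.6
  {Site A, Site B}: total = 1246.2
  {Site B, Site E}: total = 1442.0
Best pair: {Site C, Site D} with total 365.4.

{Site C, Site D}, total 365.4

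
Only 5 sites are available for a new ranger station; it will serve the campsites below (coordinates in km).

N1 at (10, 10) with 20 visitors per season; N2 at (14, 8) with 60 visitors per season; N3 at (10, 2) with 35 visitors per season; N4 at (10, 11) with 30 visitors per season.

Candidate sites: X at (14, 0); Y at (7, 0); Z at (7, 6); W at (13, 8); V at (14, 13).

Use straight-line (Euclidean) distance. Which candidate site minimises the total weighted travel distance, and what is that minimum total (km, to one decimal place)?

W, total 494.2 km

Total weighted distance at each candidate:
  X (14, 0): total = 1203.1
  Y (7, 0): total = 1314.9
  Z (7, 6): total = 886.7
  W (13, 8): total = 494.2
  V (14, 13): total = 943.8
Minimum is at W with total 494.2 km.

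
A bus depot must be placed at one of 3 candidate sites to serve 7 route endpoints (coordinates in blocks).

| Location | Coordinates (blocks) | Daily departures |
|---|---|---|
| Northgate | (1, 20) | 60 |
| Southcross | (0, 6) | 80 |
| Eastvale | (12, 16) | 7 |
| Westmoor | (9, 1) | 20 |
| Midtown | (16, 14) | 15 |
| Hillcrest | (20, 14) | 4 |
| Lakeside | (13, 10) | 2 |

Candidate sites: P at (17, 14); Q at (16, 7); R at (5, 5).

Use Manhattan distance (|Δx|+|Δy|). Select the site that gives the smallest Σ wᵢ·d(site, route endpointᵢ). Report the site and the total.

R, total 2328 blocks

Total weighted distance at each candidate:
  P (17, 14): total = 3832
  Q (16, 7): total = 3552
  R (5, 5): total = 2328
Minimum is at R with total 2328 blocks.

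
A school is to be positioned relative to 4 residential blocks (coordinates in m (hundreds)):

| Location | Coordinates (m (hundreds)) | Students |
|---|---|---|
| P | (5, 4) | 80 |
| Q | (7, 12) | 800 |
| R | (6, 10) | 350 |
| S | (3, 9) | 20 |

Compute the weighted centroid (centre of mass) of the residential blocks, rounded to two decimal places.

The minimiser of Σwᵢ‖p−pᵢ‖² is the weighted centroid p* = (Σwᵢpᵢ)/(Σwᵢ).
Σwᵢ = 1250.
Σwᵢxᵢ = 80·5 + 800·7 + 350·6 + 20·3 = 8160.
Σwᵢyᵢ = 80·4 + 800·12 + 350·10 + 20·9 = 13600.
x* = 8160/1250 = 6.53, y* = 13600/1250 = 10.88.

(6.53, 10.88)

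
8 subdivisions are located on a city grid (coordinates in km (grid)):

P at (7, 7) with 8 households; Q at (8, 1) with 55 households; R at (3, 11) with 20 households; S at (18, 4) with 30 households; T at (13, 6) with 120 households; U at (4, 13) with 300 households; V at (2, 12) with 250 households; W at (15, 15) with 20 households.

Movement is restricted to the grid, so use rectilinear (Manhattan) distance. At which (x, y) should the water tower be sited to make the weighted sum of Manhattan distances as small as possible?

(4, 12)

Manhattan distance separates: Σwᵢ(|x−xᵢ|+|y−yᵢ|) = Σwᵢ|x−xᵢ| + Σwᵢ|y−yᵢ|, so x and y are optimised independently as 1-D weighted medians.
Total weight W = 803; half = 401.5.
x-coordinate, sorted with cumulative weight:
  x=2 (V, w=250) cum 250
  x=3 (R, w=20) cum 270
  x=4 (U, w=300) cum 570  ← median
  x=7 (P, w=8) cum 578
  x=8 (Q, w=55) cum 633
  x=13 (T, w=120) cum 753
  x=15 (W, w=20) cum 773
  x=18 (S, w=30) cum 803
⇒ x* = 4
y-coordinate, sorted with cumulative weight:
  y=1 (Q, w=55) cum 55
  y=4 (S, w=30) cum 85
  y=6 (T, w=120) cum 205
  y=7 (P, w=8) cum 213
  y=11 (R, w=20) cum 233
  y=12 (V, w=250) cum 483  ← median
  y=13 (U, w=300) cum 783
  y=15 (W, w=20) cum 803
⇒ y* = 12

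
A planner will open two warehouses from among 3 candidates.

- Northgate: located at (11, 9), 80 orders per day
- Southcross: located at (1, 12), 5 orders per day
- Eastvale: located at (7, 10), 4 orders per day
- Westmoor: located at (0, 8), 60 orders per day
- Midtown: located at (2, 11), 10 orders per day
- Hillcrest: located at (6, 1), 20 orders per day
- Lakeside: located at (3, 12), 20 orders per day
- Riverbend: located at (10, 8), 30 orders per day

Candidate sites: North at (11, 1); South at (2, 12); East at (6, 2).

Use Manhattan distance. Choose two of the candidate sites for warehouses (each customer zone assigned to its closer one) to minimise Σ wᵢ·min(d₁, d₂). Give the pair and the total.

{North, South}, total 1403

Evaluate every pair (each demand assigned to the nearer of the two):
  {North, South}: total = 1403
  {South, East}: total = 1703
  {North, East}: total = 2121
Best pair: {North, South} with total 1403.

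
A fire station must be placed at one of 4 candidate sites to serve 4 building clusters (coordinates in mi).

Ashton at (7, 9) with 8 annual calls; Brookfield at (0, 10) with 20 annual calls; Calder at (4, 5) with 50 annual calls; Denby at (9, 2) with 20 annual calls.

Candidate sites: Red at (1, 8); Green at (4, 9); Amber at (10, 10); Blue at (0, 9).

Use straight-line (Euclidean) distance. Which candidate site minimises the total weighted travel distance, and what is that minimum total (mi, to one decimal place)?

Green, total 478.5 mi

Total weighted distance at each candidate:
  Red (1, 8): total = 505.5
  Green (4, 9): total = 478.5
  Amber (10, 10): total = 777.1
  Blue (0, 9): total = 586.9
Minimum is at Green with total 478.5 mi.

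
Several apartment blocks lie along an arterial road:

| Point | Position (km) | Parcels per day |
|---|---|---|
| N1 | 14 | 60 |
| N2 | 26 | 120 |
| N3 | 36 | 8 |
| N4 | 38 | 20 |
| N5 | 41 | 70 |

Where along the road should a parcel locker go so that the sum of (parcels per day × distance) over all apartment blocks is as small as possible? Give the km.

For a sum of weighted absolute distances on a line, the optimum is the weighted median (not the mean). Total weight W = 278; half-weight = 139.
Sort by position and accumulate weight:
  km 14 (N1, w=60) → cum 60
  km 26 (N2, w=120) → cum 180  ≥ 139 → median here
  km 36 (N3, w=8) → cum 188
  km 38 (N4, w=20) → cum 208
  km 41 (N5, w=70) → cum 278
Optimal location: km 26.

x = 26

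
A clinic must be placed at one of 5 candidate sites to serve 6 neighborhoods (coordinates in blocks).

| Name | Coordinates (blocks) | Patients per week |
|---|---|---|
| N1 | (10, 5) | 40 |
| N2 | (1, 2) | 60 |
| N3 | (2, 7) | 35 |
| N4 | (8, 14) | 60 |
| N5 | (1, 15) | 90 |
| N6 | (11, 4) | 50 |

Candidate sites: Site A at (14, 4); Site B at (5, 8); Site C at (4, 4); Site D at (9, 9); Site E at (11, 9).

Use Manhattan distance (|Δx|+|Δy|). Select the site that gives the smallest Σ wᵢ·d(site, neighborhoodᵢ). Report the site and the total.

Total weighted distance at each candidate:
  Site A (14, 4): total = 4895
  Site B (5, 8): total = 3090
  Site C (4, 4): total = 3205
  Site D (9, 9): total = 3385
  Site E (11, 9): total = 3775
Minimum is at Site B with total 3090 blocks.

Site B, total 3090 blocks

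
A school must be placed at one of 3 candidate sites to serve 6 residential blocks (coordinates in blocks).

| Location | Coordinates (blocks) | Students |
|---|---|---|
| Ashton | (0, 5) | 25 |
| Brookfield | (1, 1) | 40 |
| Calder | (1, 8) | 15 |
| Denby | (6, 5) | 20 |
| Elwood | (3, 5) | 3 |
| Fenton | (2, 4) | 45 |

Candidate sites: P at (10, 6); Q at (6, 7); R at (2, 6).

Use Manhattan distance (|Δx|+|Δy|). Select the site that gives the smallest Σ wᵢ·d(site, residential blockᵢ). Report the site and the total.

Total weighted distance at each candidate:
  P (10, 6): total = 1574
  Q (6, 7): total = 1100
  R (2, 6): total = 556
Minimum is at R with total 556 blocks.

R, total 556 blocks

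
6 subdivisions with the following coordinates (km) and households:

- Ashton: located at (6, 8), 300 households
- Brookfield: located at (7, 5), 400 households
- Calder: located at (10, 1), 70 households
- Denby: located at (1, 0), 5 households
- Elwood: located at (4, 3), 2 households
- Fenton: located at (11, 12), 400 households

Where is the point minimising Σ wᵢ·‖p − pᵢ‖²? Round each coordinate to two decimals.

(8.25, 7.88)

The minimiser of Σwᵢ‖p−pᵢ‖² is the weighted centroid p* = (Σwᵢpᵢ)/(Σwᵢ).
Σwᵢ = 1177.
Σwᵢxᵢ = 300·6 + 400·7 + 70·10 + 5·1 + 2·4 + 400·11 = 9713.
Σwᵢyᵢ = 300·8 + 400·5 + 70·1 + 5·0 + 2·3 + 400·12 = 9276.
x* = 9713/1177 = 8.25, y* = 9276/1177 = 7.88.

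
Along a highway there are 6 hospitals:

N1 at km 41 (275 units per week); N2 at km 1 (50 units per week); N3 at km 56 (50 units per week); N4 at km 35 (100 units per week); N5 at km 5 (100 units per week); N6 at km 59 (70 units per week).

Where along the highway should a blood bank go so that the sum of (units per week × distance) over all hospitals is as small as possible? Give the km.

For a sum of weighted absolute distances on a line, the optimum is the weighted median (not the mean). Total weight W = 645; half-weight = 322.5.
Sort by position and accumulate weight:
  km 1 (N2, w=50) → cum 50
  km 5 (N5, w=100) → cum 150
  km 35 (N4, w=100) → cum 250
  km 41 (N1, w=275) → cum 525  ≥ 322.5 → median here
  km 56 (N3, w=50) → cum 575
  km 59 (N6, w=70) → cum 645
Optimal location: km 41.

x = 41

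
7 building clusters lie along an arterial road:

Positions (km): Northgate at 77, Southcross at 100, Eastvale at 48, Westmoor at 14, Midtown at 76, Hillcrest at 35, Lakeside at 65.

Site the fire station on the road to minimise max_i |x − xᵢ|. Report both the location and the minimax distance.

The 1-center on a line is the midpoint of the two extreme points: leftmost at 14, rightmost at 100.
Optimal location = (14 + 100)/2 = 57; maximum distance = (100 − 14)/2 = 43.

location 57, max distance 43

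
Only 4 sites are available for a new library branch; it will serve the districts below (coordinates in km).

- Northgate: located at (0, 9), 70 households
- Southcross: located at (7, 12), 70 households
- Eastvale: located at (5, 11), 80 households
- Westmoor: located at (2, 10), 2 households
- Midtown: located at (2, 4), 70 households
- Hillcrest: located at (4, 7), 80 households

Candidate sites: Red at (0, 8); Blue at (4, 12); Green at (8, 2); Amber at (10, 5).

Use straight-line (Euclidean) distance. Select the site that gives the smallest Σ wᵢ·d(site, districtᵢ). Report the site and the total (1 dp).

Total weighted distance at each candidate:
  Red (0, 8): total = 1749.4
  Blue (4, 12): total = 1656.0
  Green (8, 2): total = 3181.5
  Amber (10, 5): total = 3001.0
Minimum is at Blue with total 1656.0 km.

Blue, total 1656.0 km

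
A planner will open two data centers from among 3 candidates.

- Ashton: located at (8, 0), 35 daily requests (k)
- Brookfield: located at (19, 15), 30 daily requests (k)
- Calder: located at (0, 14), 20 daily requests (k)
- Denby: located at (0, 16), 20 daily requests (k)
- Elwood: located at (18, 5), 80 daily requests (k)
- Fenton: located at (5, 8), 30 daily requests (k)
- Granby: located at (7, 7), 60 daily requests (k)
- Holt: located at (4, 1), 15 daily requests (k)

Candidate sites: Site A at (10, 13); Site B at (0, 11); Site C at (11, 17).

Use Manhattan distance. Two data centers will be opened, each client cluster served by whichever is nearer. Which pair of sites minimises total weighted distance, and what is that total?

Evaluate every pair (each demand assigned to the nearer of the two):
  {Site A, Site B}: total = 3285
  {Site A, Site C}: total = 3675
  {Site B, Site C}: total = 3755
Best pair: {Site A, Site B} with total 3285.

{Site A, Site B}, total 3285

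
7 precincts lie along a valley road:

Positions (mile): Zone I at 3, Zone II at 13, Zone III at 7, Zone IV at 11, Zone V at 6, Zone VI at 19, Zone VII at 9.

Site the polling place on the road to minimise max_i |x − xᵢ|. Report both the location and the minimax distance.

location 11, max distance 8

The 1-center on a line is the midpoint of the two extreme points: leftmost at 3, rightmost at 19.
Optimal location = (3 + 19)/2 = 11; maximum distance = (19 − 3)/2 = 8.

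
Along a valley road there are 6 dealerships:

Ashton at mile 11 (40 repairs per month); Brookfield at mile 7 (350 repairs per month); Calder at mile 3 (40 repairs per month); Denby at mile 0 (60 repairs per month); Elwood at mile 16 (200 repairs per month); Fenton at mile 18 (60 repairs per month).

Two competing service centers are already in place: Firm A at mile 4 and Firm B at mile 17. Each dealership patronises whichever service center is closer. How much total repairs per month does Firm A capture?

The indifferent point is the midpoint (4+17)/2 = 10.5; dealerships left of it (closer to Firm A at 4) go to Firm A, those right go to Firm B.
  Denby at 0 (w=60) → Firm A
  Calder at 3 (w=40) → Firm A
  Brookfield at 7 (w=350) → Firm A
  Ashton at 11 (w=40) → Firm B
  Elwood at 16 (w=200) → Firm B
  Fenton at 18 (w=60) → Firm B
Firm A captures 450; Firm B captures 300.

450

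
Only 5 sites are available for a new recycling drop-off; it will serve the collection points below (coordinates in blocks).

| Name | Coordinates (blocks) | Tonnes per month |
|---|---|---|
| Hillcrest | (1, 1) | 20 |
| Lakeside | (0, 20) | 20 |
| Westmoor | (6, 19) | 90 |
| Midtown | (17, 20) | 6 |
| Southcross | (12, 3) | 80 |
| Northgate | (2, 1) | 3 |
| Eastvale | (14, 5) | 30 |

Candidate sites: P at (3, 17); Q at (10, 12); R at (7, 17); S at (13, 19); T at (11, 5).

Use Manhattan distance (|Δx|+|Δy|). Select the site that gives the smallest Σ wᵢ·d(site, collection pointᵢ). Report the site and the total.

T, total 3005 blocks

Total weighted distance at each candidate:
  P (3, 17): total = 3613
  Q (10, 12): total = 3107
  R (7, 17): total = 3141
  S (13, 19): total = 3437
  T (11, 5): total = 3005
Minimum is at T with total 3005 blocks.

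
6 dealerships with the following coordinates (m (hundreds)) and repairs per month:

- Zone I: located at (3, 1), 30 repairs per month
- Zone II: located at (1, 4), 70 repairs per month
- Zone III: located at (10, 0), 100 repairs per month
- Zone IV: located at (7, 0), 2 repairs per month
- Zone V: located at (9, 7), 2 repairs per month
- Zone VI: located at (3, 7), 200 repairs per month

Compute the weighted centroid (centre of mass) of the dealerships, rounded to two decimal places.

(4.44, 4.27)

The minimiser of Σwᵢ‖p−pᵢ‖² is the weighted centroid p* = (Σwᵢpᵢ)/(Σwᵢ).
Σwᵢ = 404.
Σwᵢxᵢ = 30·3 + 70·1 + 100·10 + 2·7 + 2·9 + 200·3 = 1792.
Σwᵢyᵢ = 30·1 + 70·4 + 100·0 + 2·0 + 2·7 + 200·7 = 1724.
x* = 1792/404 = 4.44, y* = 1724/404 = 4.27.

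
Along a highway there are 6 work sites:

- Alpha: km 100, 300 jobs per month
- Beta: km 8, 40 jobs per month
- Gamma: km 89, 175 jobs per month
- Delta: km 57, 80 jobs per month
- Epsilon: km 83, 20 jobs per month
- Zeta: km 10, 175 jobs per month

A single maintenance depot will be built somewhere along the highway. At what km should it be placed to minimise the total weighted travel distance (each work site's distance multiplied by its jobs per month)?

x = 89

For a sum of weighted absolute distances on a line, the optimum is the weighted median (not the mean). Total weight W = 790; half-weight = 395.
Sort by position and accumulate weight:
  km 8 (Beta, w=40) → cum 40
  km 10 (Zeta, w=175) → cum 215
  km 57 (Delta, w=80) → cum 295
  km 83 (Epsilon, w=20) → cum 315
  km 89 (Gamma, w=175) → cum 490  ≥ 395 → median here
  km 100 (Alpha, w=300) → cum 790
Optimal location: km 89.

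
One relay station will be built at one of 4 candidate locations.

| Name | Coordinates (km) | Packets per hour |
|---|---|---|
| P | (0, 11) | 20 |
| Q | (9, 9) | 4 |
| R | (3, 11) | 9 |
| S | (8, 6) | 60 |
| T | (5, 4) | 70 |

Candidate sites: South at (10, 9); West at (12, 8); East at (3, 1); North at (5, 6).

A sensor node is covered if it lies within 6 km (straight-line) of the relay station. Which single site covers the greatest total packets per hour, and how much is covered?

Coverage radius r = 6 km; a point is covered iff (Δx)²+(Δy)² ≤ 6² = 36.
  South (10, 9): covers {Q, S} → 64
  West (12, 8): covers {Q, S} → 64
  East (3, 1): covers {T} → 70
  North (5, 6): covers {Q, R, S, T} → 143
Maximum coverage at North: 143 packets per hour.

North, covering 143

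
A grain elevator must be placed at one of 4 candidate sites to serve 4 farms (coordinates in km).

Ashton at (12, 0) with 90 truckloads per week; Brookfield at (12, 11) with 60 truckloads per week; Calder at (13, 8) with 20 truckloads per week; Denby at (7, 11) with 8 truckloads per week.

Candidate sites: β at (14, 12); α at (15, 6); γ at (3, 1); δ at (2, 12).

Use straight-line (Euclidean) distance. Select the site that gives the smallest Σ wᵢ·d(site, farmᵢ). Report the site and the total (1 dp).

Total weighted distance at each candidate:
  β (14, 12): total = 1368.1
  α (15, 6): total = 1085.6
  γ (3, 1): total = 1952.5
  δ (2, 12): total = 2283.7
Minimum is at α with total 1085.6 km.

α, total 1085.6 km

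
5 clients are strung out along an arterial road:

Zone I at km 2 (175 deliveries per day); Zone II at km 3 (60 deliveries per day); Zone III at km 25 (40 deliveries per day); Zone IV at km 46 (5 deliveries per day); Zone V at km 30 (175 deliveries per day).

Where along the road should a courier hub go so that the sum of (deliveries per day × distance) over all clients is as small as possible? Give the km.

x = 3

For a sum of weighted absolute distances on a line, the optimum is the weighted median (not the mean). Total weight W = 455; half-weight = 227.5.
Sort by position and accumulate weight:
  km 2 (Zone I, w=175) → cum 175
  km 3 (Zone II, w=60) → cum 235  ≥ 227.5 → median here
  km 25 (Zone III, w=40) → cum 275
  km 30 (Zone V, w=175) → cum 450
  km 46 (Zone IV, w=5) → cum 455
Optimal location: km 3.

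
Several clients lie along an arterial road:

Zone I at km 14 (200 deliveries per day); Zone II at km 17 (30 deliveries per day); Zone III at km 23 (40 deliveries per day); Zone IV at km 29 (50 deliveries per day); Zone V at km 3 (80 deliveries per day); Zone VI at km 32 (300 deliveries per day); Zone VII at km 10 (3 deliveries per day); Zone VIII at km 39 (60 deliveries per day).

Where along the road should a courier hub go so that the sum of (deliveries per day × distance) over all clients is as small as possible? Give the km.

x = 29

For a sum of weighted absolute distances on a line, the optimum is the weighted median (not the mean). Total weight W = 763; half-weight = 381.5.
Sort by position and accumulate weight:
  km 3 (Zone V, w=80) → cum 80
  km 10 (Zone VII, w=3) → cum 83
  km 14 (Zone I, w=200) → cum 283
  km 17 (Zone II, w=30) → cum 313
  km 23 (Zone III, w=40) → cum 353
  km 29 (Zone IV, w=50) → cum 403  ≥ 381.5 → median here
  km 32 (Zone VI, w=300) → cum 703
  km 39 (Zone VIII, w=60) → cum 763
Optimal location: km 29.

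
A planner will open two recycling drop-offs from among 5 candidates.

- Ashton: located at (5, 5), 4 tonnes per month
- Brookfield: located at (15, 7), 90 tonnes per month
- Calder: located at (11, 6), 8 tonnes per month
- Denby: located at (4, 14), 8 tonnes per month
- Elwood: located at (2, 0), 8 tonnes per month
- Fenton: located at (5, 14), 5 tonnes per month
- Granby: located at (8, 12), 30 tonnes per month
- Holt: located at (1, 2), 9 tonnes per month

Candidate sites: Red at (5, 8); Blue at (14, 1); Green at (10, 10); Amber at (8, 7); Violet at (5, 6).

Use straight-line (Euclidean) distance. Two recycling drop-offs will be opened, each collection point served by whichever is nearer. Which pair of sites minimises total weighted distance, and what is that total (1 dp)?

Evaluate every pair (each demand assigned to the nearer of the two):
  {Green, Violet}: total = 840.9
  {Red, Green}: total = 866.5
  {Green, Amber}: total = 890.2
  {Blue, Green}: total = 965.3
  {Red, Blue}: total = 968.0
  {Blue, Amber}: total = 990.9
  {Blue, Violet}: total = 1008.4
  {Amber, Violet}: total = 1016.5
  {Red, Amber}: total = 1029.2
  {Red, Violet}: total = 1289.7
Best pair: {Green, Violet} with total 840.9.

{Green, Violet}, total 840.9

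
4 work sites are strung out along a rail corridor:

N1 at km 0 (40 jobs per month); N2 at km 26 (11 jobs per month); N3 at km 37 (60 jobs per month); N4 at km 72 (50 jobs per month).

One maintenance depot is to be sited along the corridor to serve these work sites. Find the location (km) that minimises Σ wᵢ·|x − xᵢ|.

x = 37

For a sum of weighted absolute distances on a line, the optimum is the weighted median (not the mean). Total weight W = 161; half-weight = 80.5.
Sort by position and accumulate weight:
  km 0 (N1, w=40) → cum 40
  km 26 (N2, w=11) → cum 51
  km 37 (N3, w=60) → cum 111  ≥ 80.5 → median here
  km 72 (N4, w=50) → cum 161
Optimal location: km 37.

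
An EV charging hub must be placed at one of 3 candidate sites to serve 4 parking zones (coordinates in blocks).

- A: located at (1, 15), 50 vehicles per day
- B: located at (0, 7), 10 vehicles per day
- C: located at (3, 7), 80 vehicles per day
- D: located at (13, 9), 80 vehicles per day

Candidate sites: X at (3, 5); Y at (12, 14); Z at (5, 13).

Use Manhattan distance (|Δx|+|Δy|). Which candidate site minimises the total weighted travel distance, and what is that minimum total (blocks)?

X, total 1930 blocks

Total weighted distance at each candidate:
  X (3, 5): total = 1930
  Y (12, 14): total = 2550
  Z (5, 13): total = 2010
Minimum is at X with total 1930 blocks.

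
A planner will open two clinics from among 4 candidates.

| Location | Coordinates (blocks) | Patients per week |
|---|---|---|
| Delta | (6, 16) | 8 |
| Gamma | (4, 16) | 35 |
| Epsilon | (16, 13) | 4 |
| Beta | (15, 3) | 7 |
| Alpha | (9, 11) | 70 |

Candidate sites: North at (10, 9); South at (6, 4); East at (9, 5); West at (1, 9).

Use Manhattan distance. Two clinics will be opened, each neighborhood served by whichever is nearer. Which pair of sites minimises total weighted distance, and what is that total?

Evaluate every pair (each demand assigned to the nearer of the two):
  {North, West}: total = 765
  {North, East}: total = 849
  {North, South}: total = 863
  {East, West}: total = 982
  {South, East}: total = 1122
  {South, West}: total = 1292
Best pair: {North, West} with total 765.

{North, West}, total 765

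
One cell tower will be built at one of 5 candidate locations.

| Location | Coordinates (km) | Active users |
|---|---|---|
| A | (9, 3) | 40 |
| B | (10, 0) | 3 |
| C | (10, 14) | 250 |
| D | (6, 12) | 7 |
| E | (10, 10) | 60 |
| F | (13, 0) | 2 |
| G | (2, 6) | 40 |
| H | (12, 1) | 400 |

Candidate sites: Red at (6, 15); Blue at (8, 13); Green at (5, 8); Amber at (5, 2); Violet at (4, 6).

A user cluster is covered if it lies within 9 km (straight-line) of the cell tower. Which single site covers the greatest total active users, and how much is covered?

Amber, covering 485

Coverage radius r = 9 km; a point is covered iff (Δx)²+(Δy)² ≤ 9² = 81.
  Red (6, 15): covers {C, D, E} → 317
  Blue (8, 13): covers {C, D, E} → 317
  Green (5, 8): covers {A, C, D, E, G} → 397
  Amber (5, 2): covers {A, B, F, G, H} → 485
  Violet (4, 6): covers {A, B, D, E, G} → 150
Maximum coverage at Amber: 485 active users.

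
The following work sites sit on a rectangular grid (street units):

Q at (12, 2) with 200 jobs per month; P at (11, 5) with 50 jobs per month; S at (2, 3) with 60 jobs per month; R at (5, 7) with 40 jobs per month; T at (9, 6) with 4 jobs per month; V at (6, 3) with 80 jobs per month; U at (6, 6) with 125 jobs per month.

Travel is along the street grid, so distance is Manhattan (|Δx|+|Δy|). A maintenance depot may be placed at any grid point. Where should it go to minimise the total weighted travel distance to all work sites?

Manhattan distance separates: Σwᵢ(|x−xᵢ|+|y−yᵢ|) = Σwᵢ|x−xᵢ| + Σwᵢ|y−yᵢ|, so x and y are optimised independently as 1-D weighted medians.
Total weight W = 559; half = 279.5.
x-coordinate, sorted with cumulative weight:
  x=2 (S, w=60) cum 60
  x=5 (R, w=40) cum 100
  x=6 (V, w=80) cum 180
  x=6 (U, w=125) cum 305  ← median
  x=9 (T, w=4) cum 309
  x=11 (P, w=50) cum 359
  x=12 (Q, w=200) cum 559
⇒ x* = 6
y-coordinate, sorted with cumulative weight:
  y=2 (Q, w=200) cum 200
  y=3 (S, w=60) cum 260
  y=3 (V, w=80) cum 340  ← median
  y=5 (P, w=50) cum 390
  y=6 (T, w=4) cum 394
  y=6 (U, w=125) cum 519
  y=7 (R, w=40) cum 559
⇒ y* = 3

(6, 3)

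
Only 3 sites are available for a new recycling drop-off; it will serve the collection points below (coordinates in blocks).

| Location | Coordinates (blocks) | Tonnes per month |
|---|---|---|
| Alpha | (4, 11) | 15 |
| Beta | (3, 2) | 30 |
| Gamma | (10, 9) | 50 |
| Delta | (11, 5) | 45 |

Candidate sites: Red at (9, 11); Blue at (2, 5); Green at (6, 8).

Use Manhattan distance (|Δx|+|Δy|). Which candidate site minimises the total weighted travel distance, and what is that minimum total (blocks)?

Total weighted distance at each candidate:
  Red (9, 11): total = 1035
  Blue (2, 5): total = 1245
  Green (6, 8): total = 955
Minimum is at Green with total 955 blocks.

Green, total 955 blocks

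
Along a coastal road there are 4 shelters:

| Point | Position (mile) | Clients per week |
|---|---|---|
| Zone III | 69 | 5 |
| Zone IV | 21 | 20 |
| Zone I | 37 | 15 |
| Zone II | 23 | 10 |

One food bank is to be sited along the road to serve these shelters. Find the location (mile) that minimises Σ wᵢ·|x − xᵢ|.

For a sum of weighted absolute distances on a line, the optimum is the weighted median (not the mean). Total weight W = 50; half-weight = 25.
Sort by position and accumulate weight:
  mile 21 (Zone IV, w=20) → cum 20
  mile 23 (Zone II, w=10) → cum 30  ≥ 25 → median here
  mile 37 (Zone I, w=15) → cum 45
  mile 69 (Zone III, w=5) → cum 50
Optimal location: mile 23.

x = 23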